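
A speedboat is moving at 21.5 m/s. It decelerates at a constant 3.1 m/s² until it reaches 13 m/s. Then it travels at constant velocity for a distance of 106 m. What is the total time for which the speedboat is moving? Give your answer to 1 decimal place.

Phase 1 (decelerating): v₀ = 21.5 m/s, a = -3.1 m/s².
v = v₀ + at → t = (13 − 21.5) / -3.1 = 2.74 s
v² = v₀² + 2aΔx → Δx = (13² − 21.5²)/(2·-3.1) = 47.3 m

Phase 2 (constant speed): v₀ = 13.0 m/s, a = 0 m/s².
Constant speed: t = d/v = 106/13.0 = 8.15 s
Total time = 2.74 + 8.15 = 10.9 s

10.9 s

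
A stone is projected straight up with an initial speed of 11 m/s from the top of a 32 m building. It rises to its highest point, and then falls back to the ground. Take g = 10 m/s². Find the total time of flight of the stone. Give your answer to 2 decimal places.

Phase 1 (rising): v₀ = 11.0 m/s, a = -10 m/s².
v = v₀ + at → t = (0 − 11.0) / -10 = 1.10 s
v² = v₀² + 2aΔx → Δx = (0² − 11.0²)/(2·-10) = 6.05 m

Phase 2 (falling): v₀ = 0 m/s, a = -10 m/s².
Falls 38.0 m from rest: t = √(2·38.0/10) = 2.76 s; v = g·t = 27.6 m/s.
Total time = 1.10 + 2.76 = 3.86 s

3.86 s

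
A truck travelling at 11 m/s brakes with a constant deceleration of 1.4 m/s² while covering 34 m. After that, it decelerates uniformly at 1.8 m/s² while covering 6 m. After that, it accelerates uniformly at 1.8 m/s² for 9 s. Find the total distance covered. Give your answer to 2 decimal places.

Phase 1 (decelerating): v₀ = 11.0 m/s, a = -1.4 m/s².
v² = v₀² + 2aΔx = 11.0² + 2·-1.4·34 = 25.8 → v = 5.08 m/s
t = (v − v₀)/a = (5.08 − 11.0)/-1.4 = 4.23 s

Phase 2 (decelerating): v₀ = 5.08 m/s, a = -1.8 m/s².
v² = v₀² + 2aΔx = 5.08² + 2·-1.8·6 = 4.20 → v = 2.05 m/s
t = (v − v₀)/a = (2.05 − 5.08)/-1.8 = 1.68 s

Phase 3 (accelerating): v₀ = 2.05 m/s, a = 1.8 m/s².
v = v₀ + at = 2.05 + (1.8)(9) = 18.2 m/s
Δx = v₀t + ½at² = 2.05·9 + 0.5·1.8·9² = 91.3 m
Total distance = 34.0 + 6.00 + 91.3 = 131 m

131.34 m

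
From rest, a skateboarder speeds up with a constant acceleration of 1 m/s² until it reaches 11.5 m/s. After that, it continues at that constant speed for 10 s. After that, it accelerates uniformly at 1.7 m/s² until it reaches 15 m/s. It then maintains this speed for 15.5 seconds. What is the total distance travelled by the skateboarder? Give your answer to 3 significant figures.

Phase 1 (accelerating): v₀ = 0 m/s, a = 1 m/s².
v = v₀ + at → t = (11.5 − 0) / 1 = 11.5 s
v² = v₀² + 2aΔx → Δx = (11.5² − 0²)/(2·1) = 66.1 m

Phase 2 (constant speed): v₀ = 11.5 m/s, a = 0 m/s².
v = v₀ + at = 11.5 + (0)(10) = 11.5 m/s
Δx = v₀t + ½at² = 11.5·10 + 0.5·0·10² = 115 m

Phase 3 (accelerating): v₀ = 11.5 m/s, a = 1.7 m/s².
v = v₀ + at → t = (15 − 11.5) / 1.7 = 2.06 s
v² = v₀² + 2aΔx → Δx = (15² − 11.5²)/(2·1.7) = 27.3 m

Phase 4 (constant speed): v₀ = 15.0 m/s, a = 0 m/s².
v = v₀ + at = 15.0 + (0)(15.5) = 15.0 m/s
Δx = v₀t + ½at² = 15.0·15.5 + 0.5·0·15.5² = 232 m
Total distance = 66.1 + 115 + 27.3 + 232 = 441 m

441 m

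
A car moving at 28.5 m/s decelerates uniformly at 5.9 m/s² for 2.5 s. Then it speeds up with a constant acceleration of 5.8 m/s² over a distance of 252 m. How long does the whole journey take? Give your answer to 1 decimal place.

9.7 s

Phase 1 (decelerating): v₀ = 28.5 m/s, a = -5.9 m/s².
v = v₀ + at = 28.5 + (-5.9)(2.5) = 13.8 m/s
Δx = v₀t + ½at² = 28.5·2.5 + 0.5·-5.9·2.5² = 52.8 m

Phase 2 (accelerating): v₀ = 13.8 m/s, a = 5.8 m/s².
v² = v₀² + 2aΔx = 13.8² + 2·5.8·252 = 3110 → v = 55.8 m/s
t = (v − v₀)/a = (55.8 − 13.8)/5.8 = 7.25 s
Total time = 2.50 + 7.25 = 9.75 s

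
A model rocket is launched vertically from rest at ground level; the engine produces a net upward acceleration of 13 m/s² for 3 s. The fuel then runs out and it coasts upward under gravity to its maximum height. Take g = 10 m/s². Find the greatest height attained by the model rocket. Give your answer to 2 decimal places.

Phase 1 (powered ascent): v₀ = 0 m/s, a = 13 m/s².
v = v₀ + at = 0 + (13)(3) = 39.0 m/s
Δx = v₀t + ½at² = 0·3 + 0.5·13·3² = 58.5 m

Phase 2 (coasting upward): v₀ = 39.0 m/s, a = -10 m/s².
v = v₀ + at → t = (0 − 39.0) / -10 = 3.90 s
v² = v₀² + 2aΔx → Δx = (0² − 39.0²)/(2·-10) = 76.0 m
Maximum height = 58.5 + 76.0 = 135 m

134.55 m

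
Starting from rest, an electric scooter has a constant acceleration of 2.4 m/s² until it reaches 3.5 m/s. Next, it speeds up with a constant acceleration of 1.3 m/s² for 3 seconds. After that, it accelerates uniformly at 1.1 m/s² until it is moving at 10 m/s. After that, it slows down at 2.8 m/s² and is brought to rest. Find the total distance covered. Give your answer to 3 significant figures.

Phase 1 (accelerating): v₀ = 0 m/s, a = 2.4 m/s².
v = v₀ + at → t = (3.5 − 0) / 2.4 = 1.46 s
v² = v₀² + 2aΔx → Δx = (3.5² − 0²)/(2·2.4) = 2.55 m

Phase 2 (accelerating): v₀ = 3.50 m/s, a = 1.3 m/s².
v = v₀ + at = 3.50 + (1.3)(3) = 7.40 m/s
Δx = v₀t + ½at² = 3.50·3 + 0.5·1.3·3² = 16.4 m

Phase 3 (accelerating): v₀ = 7.40 m/s, a = 1.1 m/s².
v = v₀ + at → t = (10 − 7.40) / 1.1 = 2.36 s
v² = v₀² + 2aΔx → Δx = (10² − 7.40²)/(2·1.1) = 20.6 m

Phase 4 (decelerating): v₀ = 10.0 m/s, a = -2.8 m/s².
v = v₀ + at → t = (0 − 10.0) / -2.8 = 3.57 s
v² = v₀² + 2aΔx → Δx = (0² − 10.0²)/(2·-2.8) = 17.9 m
Total distance = 2.55 + 16.4 + 20.6 + 17.9 = 57.3 m

57.3 m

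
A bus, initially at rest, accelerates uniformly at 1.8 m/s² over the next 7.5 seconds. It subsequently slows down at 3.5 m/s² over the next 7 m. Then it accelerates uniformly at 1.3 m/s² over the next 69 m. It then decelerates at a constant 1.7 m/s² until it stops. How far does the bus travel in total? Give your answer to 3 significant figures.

219 m

Phase 1 (accelerating): v₀ = 0 m/s, a = 1.8 m/s².
v = v₀ + at = 0 + (1.8)(7.5) = 13.5 m/s
Δx = v₀t + ½at² = 0·7.5 + 0.5·1.8·7.5² = 50.6 m

Phase 2 (decelerating): v₀ = 13.5 m/s, a = -3.5 m/s².
v² = v₀² + 2aΔx = 13.5² + 2·-3.5·7 = 133 → v = 11.5 m/s
t = (v − v₀)/a = (11.5 − 13.5)/-3.5 = 0.559 s

Phase 3 (accelerating): v₀ = 11.5 m/s, a = 1.3 m/s².
v² = v₀² + 2aΔx = 11.5² + 2·1.3·69 = 313 → v = 17.7 m/s
t = (v − v₀)/a = (17.7 − 11.5)/1.3 = 4.72 s

Phase 4 (decelerating): v₀ = 17.7 m/s, a = -1.7 m/s².
v = v₀ + at → t = (0 − 17.7) / -1.7 = 10.4 s
v² = v₀² + 2aΔx → Δx = (0² − 17.7²)/(2·-1.7) = 92.0 m
Total distance = 50.6 + 7.00 + 69.0 + 92.0 = 219 m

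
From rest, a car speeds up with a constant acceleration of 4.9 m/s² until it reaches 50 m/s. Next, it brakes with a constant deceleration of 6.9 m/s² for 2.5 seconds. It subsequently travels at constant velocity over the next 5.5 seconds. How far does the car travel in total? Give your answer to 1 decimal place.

538.7 m

Phase 1 (accelerating): v₀ = 0 m/s, a = 4.9 m/s².
v = v₀ + at → t = (50 − 0) / 4.9 = 10.2 s
v² = v₀² + 2aΔx → Δx = (50² − 0²)/(2·4.9) = 255 m

Phase 2 (decelerating): v₀ = 50.0 m/s, a = -6.9 m/s².
v = v₀ + at = 50.0 + (-6.9)(2.5) = 32.8 m/s
Δx = v₀t + ½at² = 50.0·2.5 + 0.5·-6.9·2.5² = 103 m

Phase 3 (constant speed): v₀ = 32.8 m/s, a = 0 m/s².
v = v₀ + at = 32.8 + (0)(5.5) = 32.8 m/s
Δx = v₀t + ½at² = 32.8·5.5 + 0.5·0·5.5² = 180 m
Total distance = 255 + 103 + 180 = 539 m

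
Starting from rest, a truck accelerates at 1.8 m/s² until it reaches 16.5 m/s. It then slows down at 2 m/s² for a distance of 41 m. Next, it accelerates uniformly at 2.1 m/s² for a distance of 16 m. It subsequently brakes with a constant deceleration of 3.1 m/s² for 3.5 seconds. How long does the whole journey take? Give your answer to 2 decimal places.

Phase 1 (accelerating): v₀ = 0 m/s, a = 1.8 m/s².
v = v₀ + at → t = (16.5 − 0) / 1.8 = 9.17 s
v² = v₀² + 2aΔx → Δx = (16.5² − 0²)/(2·1.8) = 75.6 m

Phase 2 (decelerating): v₀ = 16.5 m/s, a = -2 m/s².
v² = v₀² + 2aΔx = 16.5² + 2·-2·41 = 108 → v = 10.4 m/s
t = (v − v₀)/a = (10.4 − 16.5)/-2 = 3.05 s

Phase 3 (accelerating): v₀ = 10.4 m/s, a = 2.1 m/s².
v² = v₀² + 2aΔx = 10.4² + 2·2.1·16 = 175 → v = 13.2 m/s
t = (v − v₀)/a = (13.2 − 10.4)/2.1 = 1.35 s

Phase 4 (decelerating): v₀ = 13.2 m/s, a = -3.1 m/s².
v = v₀ + at = 13.2 + (-3.1)(3.5) = 2.40 m/s
Δx = v₀t + ½at² = 13.2·3.5 + 0.5·-3.1·3.5² = 27.4 m
Total time = 9.17 + 3.05 + 1.35 + 3.50 = 17.1 s

17.07 s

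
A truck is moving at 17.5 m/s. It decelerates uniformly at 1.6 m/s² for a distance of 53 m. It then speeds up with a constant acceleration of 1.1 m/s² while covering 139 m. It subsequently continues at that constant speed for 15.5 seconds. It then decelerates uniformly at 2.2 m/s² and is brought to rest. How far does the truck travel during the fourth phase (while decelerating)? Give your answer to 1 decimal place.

Phase 1 (decelerating): v₀ = 17.5 m/s, a = -1.6 m/s².
v² = v₀² + 2aΔx = 17.5² + 2·-1.6·53 = 137 → v = 11.7 m/s
t = (v − v₀)/a = (11.7 − 17.5)/-1.6 = 3.63 s

Phase 2 (accelerating): v₀ = 11.7 m/s, a = 1.1 m/s².
v² = v₀² + 2aΔx = 11.7² + 2·1.1·139 = 442 → v = 21.0 m/s
t = (v − v₀)/a = (21.0 − 11.7)/1.1 = 8.50 s

Phase 3 (constant speed): v₀ = 21.0 m/s, a = 0 m/s².
v = v₀ + at = 21.0 + (0)(15.5) = 21.0 m/s
Δx = v₀t + ½at² = 21.0·15.5 + 0.5·0·15.5² = 326 m

Phase 4 (decelerating): v₀ = 21.0 m/s, a = -2.2 m/s².
v = v₀ + at → t = (0 − 21.0) / -2.2 = 9.56 s
v² = v₀² + 2aΔx → Δx = (0² − 21.0²)/(2·-2.2) = 101 m
Distance in phase 4 = 101 m

100.6 m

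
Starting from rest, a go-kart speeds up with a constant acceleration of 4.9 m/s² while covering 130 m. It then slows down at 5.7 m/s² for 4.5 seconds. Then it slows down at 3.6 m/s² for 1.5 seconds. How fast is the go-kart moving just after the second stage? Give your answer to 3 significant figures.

10.0 m/s

Phase 1 (accelerating): v₀ = 0 m/s, a = 4.9 m/s².
v² = v₀² + 2aΔx = 0² + 2·4.9·130 = 1270 → v = 35.7 m/s
t = (v − v₀)/a = (35.7 − 0)/4.9 = 7.28 s

Phase 2 (decelerating): v₀ = 35.7 m/s, a = -5.7 m/s².
v = v₀ + at = 35.7 + (-5.7)(4.5) = 10.0 m/s
Δx = v₀t + ½at² = 35.7·4.5 + 0.5·-5.7·4.5² = 103 m
Speed at end of phase 2 = 10.0 m/s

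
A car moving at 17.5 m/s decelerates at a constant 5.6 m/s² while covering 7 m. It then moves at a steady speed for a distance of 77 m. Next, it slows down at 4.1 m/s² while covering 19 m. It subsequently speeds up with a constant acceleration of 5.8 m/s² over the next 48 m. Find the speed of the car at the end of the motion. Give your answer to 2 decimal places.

Phase 1 (decelerating): v₀ = 17.5 m/s, a = -5.6 m/s².
v² = v₀² + 2aΔx = 17.5² + 2·-5.6·7 = 228 → v = 15.1 m/s
t = (v − v₀)/a = (15.1 − 17.5)/-5.6 = 0.430 s

Phase 2 (constant speed): v₀ = 15.1 m/s, a = 0 m/s².
Constant speed: t = d/v = 77/15.1 = 5.10 s

Phase 3 (decelerating): v₀ = 15.1 m/s, a = -4.1 m/s².
v² = v₀² + 2aΔx = 15.1² + 2·-4.1·19 = 72.1 → v = 8.49 m/s
t = (v − v₀)/a = (8.49 − 15.1)/-4.1 = 1.61 s

Phase 4 (accelerating): v₀ = 8.49 m/s, a = 5.8 m/s².
v² = v₀² + 2aΔx = 8.49² + 2·5.8·48 = 629 → v = 25.1 m/s
t = (v − v₀)/a = (25.1 − 8.49)/5.8 = 2.86 s
Final speed = 25.1 m/s

25.08 m/s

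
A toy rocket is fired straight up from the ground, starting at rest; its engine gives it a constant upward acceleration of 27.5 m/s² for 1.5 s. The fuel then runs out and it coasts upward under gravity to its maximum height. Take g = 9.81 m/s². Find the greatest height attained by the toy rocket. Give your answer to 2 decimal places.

Phase 1 (powered ascent): v₀ = 0 m/s, a = 27.5 m/s².
v = v₀ + at = 0 + (27.5)(1.5) = 41.2 m/s
Δx = v₀t + ½at² = 0·1.5 + 0.5·27.5·1.5² = 30.9 m

Phase 2 (coasting upward): v₀ = 41.2 m/s, a = -9.81 m/s².
v = v₀ + at → t = (0 − 41.2) / -9.81 = 4.20 s
v² = v₀² + 2aΔx → Δx = (0² − 41.2²)/(2·-9.81) = 86.7 m
Maximum height = 30.9 + 86.7 = 118 m

117.66 m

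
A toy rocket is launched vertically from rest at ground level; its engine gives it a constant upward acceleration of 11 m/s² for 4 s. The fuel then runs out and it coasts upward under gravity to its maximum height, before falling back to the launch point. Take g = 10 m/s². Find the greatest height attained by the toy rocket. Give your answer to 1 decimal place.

184.8 m

Phase 1 (powered ascent): v₀ = 0 m/s, a = 11 m/s².
v = v₀ + at = 0 + (11)(4) = 44.0 m/s
Δx = v₀t + ½at² = 0·4 + 0.5·11·4² = 88.0 m

Phase 2 (coasting upward): v₀ = 44.0 m/s, a = -10 m/s².
v = v₀ + at → t = (0 − 44.0) / -10 = 4.40 s
v² = v₀² + 2aΔx → Δx = (0² − 44.0²)/(2·-10) = 96.8 m
Maximum height = 88.0 + 96.8 = 185 m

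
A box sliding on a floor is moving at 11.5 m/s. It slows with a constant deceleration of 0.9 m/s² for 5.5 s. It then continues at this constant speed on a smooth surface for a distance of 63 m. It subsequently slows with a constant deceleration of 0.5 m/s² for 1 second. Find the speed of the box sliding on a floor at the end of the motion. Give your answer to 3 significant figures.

Phase 1 (decelerating): v₀ = 11.5 m/s, a = -0.9 m/s².
v = v₀ + at = 11.5 + (-0.9)(5.5) = 6.55 m/s
Δx = v₀t + ½at² = 11.5·5.5 + 0.5·-0.9·5.5² = 49.6 m

Phase 2 (constant speed): v₀ = 6.55 m/s, a = 0 m/s².
Constant speed: t = d/v = 63/6.55 = 9.62 s

Phase 3 (decelerating): v₀ = 6.55 m/s, a = -0.5 m/s².
v = v₀ + at = 6.55 + (-0.5)(1) = 6.05 m/s
Δx = v₀t + ½at² = 6.55·1 + 0.5·-0.5·1² = 6.30 m
Final speed = 6.05 m/s

6.05 m/s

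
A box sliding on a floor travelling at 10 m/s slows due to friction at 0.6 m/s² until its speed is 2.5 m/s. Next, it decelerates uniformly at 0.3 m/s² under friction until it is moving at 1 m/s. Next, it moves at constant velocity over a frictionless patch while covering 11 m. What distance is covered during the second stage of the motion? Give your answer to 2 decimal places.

Phase 1 (decelerating): v₀ = 10.0 m/s, a = -0.6 m/s².
v = v₀ + at → t = (2.5 − 10.0) / -0.6 = 12.5 s
v² = v₀² + 2aΔx → Δx = (2.5² − 10.0²)/(2·-0.6) = 78.1 m

Phase 2 (decelerating): v₀ = 2.50 m/s, a = -0.3 m/s².
v = v₀ + at → t = (1 − 2.50) / -0.3 = 5.00 s
v² = v₀² + 2aΔx → Δx = (1² − 2.50²)/(2·-0.3) = 8.75 m
Distance in phase 2 = 8.75 m

8.75 m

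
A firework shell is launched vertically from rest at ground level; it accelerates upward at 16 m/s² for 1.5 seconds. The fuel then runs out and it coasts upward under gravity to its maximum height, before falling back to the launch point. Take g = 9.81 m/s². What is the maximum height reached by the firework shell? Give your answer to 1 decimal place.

47.4 m

Phase 1 (powered ascent): v₀ = 0 m/s, a = 16 m/s².
v = v₀ + at = 0 + (16)(1.5) = 24.0 m/s
Δx = v₀t + ½at² = 0·1.5 + 0.5·16·1.5² = 18.0 m

Phase 2 (coasting upward): v₀ = 24.0 m/s, a = -9.81 m/s².
v = v₀ + at → t = (0 − 24.0) / -9.81 = 2.45 s
v² = v₀² + 2aΔx → Δx = (0² − 24.0²)/(2·-9.81) = 29.4 m
Maximum height = 18.0 + 29.4 = 47.4 m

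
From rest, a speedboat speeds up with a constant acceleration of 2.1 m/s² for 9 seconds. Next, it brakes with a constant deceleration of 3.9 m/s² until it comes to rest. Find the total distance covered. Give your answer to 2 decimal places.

Phase 1 (accelerating): v₀ = 0 m/s, a = 2.1 m/s².
v = v₀ + at = 0 + (2.1)(9) = 18.9 m/s
Δx = v₀t + ½at² = 0·9 + 0.5·2.1·9² = 85.1 m

Phase 2 (decelerating): v₀ = 18.9 m/s, a = -3.9 m/s².
v = v₀ + at → t = (0 − 18.9) / -3.9 = 4.85 s
v² = v₀² + 2aΔx → Δx = (0² − 18.9²)/(2·-3.9) = 45.8 m
Total distance = 85.1 + 45.8 = 131 m

130.85 m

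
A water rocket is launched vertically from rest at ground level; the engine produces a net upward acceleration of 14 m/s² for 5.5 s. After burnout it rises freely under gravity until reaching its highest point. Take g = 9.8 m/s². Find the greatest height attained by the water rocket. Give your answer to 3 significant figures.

Phase 1 (powered ascent): v₀ = 0 m/s, a = 14 m/s².
v = v₀ + at = 0 + (14)(5.5) = 77.0 m/s
Δx = v₀t + ½at² = 0·5.5 + 0.5·14·5.5² = 212 m

Phase 2 (coasting upward): v₀ = 77.0 m/s, a = -9.8 m/s².
v = v₀ + at → t = (0 − 77.0) / -9.8 = 7.86 s
v² = v₀² + 2aΔx → Δx = (0² − 77.0²)/(2·-9.8) = 302 m
Maximum height = 212 + 302 = 514 m

514 m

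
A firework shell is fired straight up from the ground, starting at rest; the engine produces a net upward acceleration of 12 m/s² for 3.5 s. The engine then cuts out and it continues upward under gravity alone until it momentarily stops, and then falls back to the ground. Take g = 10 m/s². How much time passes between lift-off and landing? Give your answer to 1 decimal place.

13.4 s

Phase 1 (powered ascent): v₀ = 0 m/s, a = 12 m/s².
v = v₀ + at = 0 + (12)(3.5) = 42.0 m/s
Δx = v₀t + ½at² = 0·3.5 + 0.5·12·3.5² = 73.5 m

Phase 2 (coasting upward): v₀ = 42.0 m/s, a = -10 m/s².
v = v₀ + at → t = (0 − 42.0) / -10 = 4.20 s
v² = v₀² + 2aΔx → Δx = (0² − 42.0²)/(2·-10) = 88.2 m

Phase 3 (free fall): v₀ = 0 m/s, a = -10 m/s².
Falls 162 m from rest: t = √(2·162/10) = 5.69 s; v = g·t = 56.9 m/s.
Total time = 3.50 + 4.20 + 5.69 = 13.4 s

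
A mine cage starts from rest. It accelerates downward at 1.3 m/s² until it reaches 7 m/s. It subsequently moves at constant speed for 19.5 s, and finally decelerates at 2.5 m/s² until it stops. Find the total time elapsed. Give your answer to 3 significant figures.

Phase 1 (accelerating): v₀ = 0 m/s, a = 1.3 m/s².
v = v₀ + at → t = (7 − 0) / 1.3 = 5.38 s
v² = v₀² + 2aΔx → Δx = (7² − 0²)/(2·1.3) = 18.8 m

Phase 2 (constant speed): v₀ = 7.00 m/s, a = 0 m/s².
v = v₀ + at = 7.00 + (0)(19.5) = 7.00 m/s
Δx = v₀t + ½at² = 7.00·19.5 + 0.5·0·19.5² = 136 m

Phase 3 (decelerating): v₀ = 7.00 m/s, a = -2.5 m/s².
v = v₀ + at → t = (0 − 7.00) / -2.5 = 2.80 s
v² = v₀² + 2aΔx → Δx = (0² − 7.00²)/(2·-2.5) = 9.80 m
Total time = 5.38 + 19.5 + 2.80 = 27.7 s

27.7 s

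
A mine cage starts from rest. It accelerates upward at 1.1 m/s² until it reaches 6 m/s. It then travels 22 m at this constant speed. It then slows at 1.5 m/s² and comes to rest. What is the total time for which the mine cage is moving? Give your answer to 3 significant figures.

13.1 s

Phase 1 (accelerating): v₀ = 0 m/s, a = 1.1 m/s².
v = v₀ + at → t = (6 − 0) / 1.1 = 5.45 s
v² = v₀² + 2aΔx → Δx = (6² − 0²)/(2·1.1) = 16.4 m

Phase 2 (constant speed): v₀ = 6.00 m/s, a = 0 m/s².
Constant speed: t = d/v = 22/6.00 = 3.67 s

Phase 3 (decelerating): v₀ = 6.00 m/s, a = -1.5 m/s².
v = v₀ + at → t = (0 − 6.00) / -1.5 = 4.00 s
v² = v₀² + 2aΔx → Δx = (0² − 6.00²)/(2·-1.5) = 12.0 m
Total time = 5.45 + 3.67 + 4.00 = 13.1 s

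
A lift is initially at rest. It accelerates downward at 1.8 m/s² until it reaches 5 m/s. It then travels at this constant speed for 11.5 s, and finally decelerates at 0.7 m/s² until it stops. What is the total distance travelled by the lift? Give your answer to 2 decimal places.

82.30 m

Phase 1 (accelerating): v₀ = 0 m/s, a = 1.8 m/s².
v = v₀ + at → t = (5 − 0) / 1.8 = 2.78 s
v² = v₀² + 2aΔx → Δx = (5² − 0²)/(2·1.8) = 6.94 m

Phase 2 (constant speed): v₀ = 5.00 m/s, a = 0 m/s².
v = v₀ + at = 5.00 + (0)(11.5) = 5.00 m/s
Δx = v₀t + ½at² = 5.00·11.5 + 0.5·0·11.5² = 57.5 m

Phase 3 (decelerating): v₀ = 5.00 m/s, a = -0.7 m/s².
v = v₀ + at → t = (0 − 5.00) / -0.7 = 7.14 s
v² = v₀² + 2aΔx → Δx = (0² − 5.00²)/(2·-0.7) = 17.9 m
Total distance = 6.94 + 57.5 + 17.9 = 82.3 m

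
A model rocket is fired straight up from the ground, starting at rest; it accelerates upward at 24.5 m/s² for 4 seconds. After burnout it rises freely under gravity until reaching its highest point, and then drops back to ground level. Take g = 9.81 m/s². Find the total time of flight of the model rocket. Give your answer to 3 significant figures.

25.8 s

Phase 1 (powered ascent): v₀ = 0 m/s, a = 24.5 m/s².
v = v₀ + at = 0 + (24.5)(4) = 98.0 m/s
Δx = v₀t + ½at² = 0·4 + 0.5·24.5·4² = 196 m

Phase 2 (coasting upward): v₀ = 98.0 m/s, a = -9.81 m/s².
v = v₀ + at → t = (0 − 98.0) / -9.81 = 9.99 s
v² = v₀² + 2aΔx → Δx = (0² − 98.0²)/(2·-9.81) = 490 m

Phase 3 (free fall): v₀ = 0 m/s, a = -9.81 m/s².
Falls 686 m from rest: t = √(2·686/9.81) = 11.8 s; v = g·t = 116 m/s.
Total time = 4.00 + 9.99 + 11.8 = 25.8 s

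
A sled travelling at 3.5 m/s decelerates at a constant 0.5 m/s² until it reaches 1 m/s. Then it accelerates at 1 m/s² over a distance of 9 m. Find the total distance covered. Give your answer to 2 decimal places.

Phase 1 (decelerating): v₀ = 3.50 m/s, a = -0.5 m/s².
v = v₀ + at → t = (1 − 3.50) / -0.5 = 5.00 s
v² = v₀² + 2aΔx → Δx = (1² − 3.50²)/(2·-0.5) = 11.2 m

Phase 2 (accelerating): v₀ = 1.00 m/s, a = 1 m/s².
v² = v₀² + 2aΔx = 1.00² + 2·1·9 = 19.0 → v = 4.36 m/s
t = (v − v₀)/a = (4.36 − 1.00)/1 = 3.36 s
Total distance = 11.2 + 9.00 = 20.2 m

20.25 m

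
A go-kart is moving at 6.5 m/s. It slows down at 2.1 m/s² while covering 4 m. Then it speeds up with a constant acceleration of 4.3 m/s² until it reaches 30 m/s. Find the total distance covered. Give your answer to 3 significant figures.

106 m

Phase 1 (decelerating): v₀ = 6.50 m/s, a = -2.1 m/s².
v² = v₀² + 2aΔx = 6.50² + 2·-2.1·4 = 25.4 → v = 5.04 m/s
t = (v − v₀)/a = (5.04 − 6.50)/-2.1 = 0.693 s

Phase 2 (accelerating): v₀ = 5.04 m/s, a = 4.3 m/s².
v = v₀ + at → t = (30 − 5.04) / 4.3 = 5.80 s
v² = v₀² + 2aΔx → Δx = (30² − 5.04²)/(2·4.3) = 102 m
Total distance = 4.00 + 102 = 106 m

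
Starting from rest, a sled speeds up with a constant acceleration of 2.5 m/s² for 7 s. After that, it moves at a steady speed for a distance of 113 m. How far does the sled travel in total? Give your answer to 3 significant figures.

Phase 1 (accelerating): v₀ = 0 m/s, a = 2.5 m/s².
v = v₀ + at = 0 + (2.5)(7) = 17.5 m/s
Δx = v₀t + ½at² = 0·7 + 0.5·2.5·7² = 61.2 m

Phase 2 (constant speed): v₀ = 17.5 m/s, a = 0 m/s².
Constant speed: t = d/v = 113/17.5 = 6.46 s
Total distance = 61.2 + 113 = 174 m

174 m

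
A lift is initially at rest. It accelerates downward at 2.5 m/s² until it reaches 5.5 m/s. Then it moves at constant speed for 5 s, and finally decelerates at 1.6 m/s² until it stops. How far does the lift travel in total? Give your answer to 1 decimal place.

Phase 1 (accelerating): v₀ = 0 m/s, a = 2.5 m/s².
v = v₀ + at → t = (5.5 − 0) / 2.5 = 2.20 s
v² = v₀² + 2aΔx → Δx = (5.5² − 0²)/(2·2.5) = 6.05 m

Phase 2 (constant speed): v₀ = 5.50 m/s, a = 0 m/s².
v = v₀ + at = 5.50 + (0)(5) = 5.50 m/s
Δx = v₀t + ½at² = 5.50·5 + 0.5·0·5² = 27.5 m

Phase 3 (decelerating): v₀ = 5.50 m/s, a = -1.6 m/s².
v = v₀ + at → t = (0 − 5.50) / -1.6 = 3.44 s
v² = v₀² + 2aΔx → Δx = (0² − 5.50²)/(2·-1.6) = 9.45 m
Total distance = 6.05 + 27.5 + 9.45 = 43.0 m

43.0 m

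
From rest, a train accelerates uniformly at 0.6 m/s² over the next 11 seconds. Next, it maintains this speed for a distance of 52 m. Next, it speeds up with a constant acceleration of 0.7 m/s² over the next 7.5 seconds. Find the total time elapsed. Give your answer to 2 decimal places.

26.38 s

Phase 1 (accelerating): v₀ = 0 m/s, a = 0.6 m/s².
v = v₀ + at = 0 + (0.6)(11) = 6.60 m/s
Δx = v₀t + ½at² = 0·11 + 0.5·0.6·11² = 36.3 m

Phase 2 (constant speed): v₀ = 6.60 m/s, a = 0 m/s².
Constant speed: t = d/v = 52/6.60 = 7.88 s

Phase 3 (accelerating): v₀ = 6.60 m/s, a = 0.7 m/s².
v = v₀ + at = 6.60 + (0.7)(7.5) = 11.8 m/s
Δx = v₀t + ½at² = 6.60·7.5 + 0.5·0.7·7.5² = 69.2 m
Total time = 11.0 + 7.88 + 7.50 = 26.4 s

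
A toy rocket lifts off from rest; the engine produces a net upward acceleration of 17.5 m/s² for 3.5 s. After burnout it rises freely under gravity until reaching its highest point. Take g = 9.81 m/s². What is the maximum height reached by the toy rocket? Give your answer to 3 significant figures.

Phase 1 (powered ascent): v₀ = 0 m/s, a = 17.5 m/s².
v = v₀ + at = 0 + (17.5)(3.5) = 61.2 m/s
Δx = v₀t + ½at² = 0·3.5 + 0.5·17.5·3.5² = 107 m

Phase 2 (coasting upward): v₀ = 61.2 m/s, a = -9.81 m/s².
v = v₀ + at → t = (0 − 61.2) / -9.81 = 6.24 s
v² = v₀² + 2aΔx → Δx = (0² − 61.2²)/(2·-9.81) = 191 m
Maximum height = 107 + 191 = 298 m

298 m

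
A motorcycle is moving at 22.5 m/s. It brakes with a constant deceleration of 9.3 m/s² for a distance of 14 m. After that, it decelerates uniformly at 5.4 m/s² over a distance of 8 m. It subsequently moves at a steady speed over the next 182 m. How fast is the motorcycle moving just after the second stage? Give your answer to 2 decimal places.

12.63 m/s

Phase 1 (decelerating): v₀ = 22.5 m/s, a = -9.3 m/s².
v² = v₀² + 2aΔx = 22.5² + 2·-9.3·14 = 246 → v = 15.7 m/s
t = (v − v₀)/a = (15.7 − 22.5)/-9.3 = 0.733 s

Phase 2 (decelerating): v₀ = 15.7 m/s, a = -5.4 m/s².
v² = v₀² + 2aΔx = 15.7² + 2·-5.4·8 = 159 → v = 12.6 m/s
t = (v − v₀)/a = (12.6 − 15.7)/-5.4 = 0.565 s
Speed at end of phase 2 = 12.6 m/s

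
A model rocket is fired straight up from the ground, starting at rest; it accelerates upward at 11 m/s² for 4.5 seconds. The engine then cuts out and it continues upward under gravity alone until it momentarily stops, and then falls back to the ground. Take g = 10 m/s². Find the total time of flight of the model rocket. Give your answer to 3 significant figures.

16.3 s

Phase 1 (powered ascent): v₀ = 0 m/s, a = 11 m/s².
v = v₀ + at = 0 + (11)(4.5) = 49.5 m/s
Δx = v₀t + ½at² = 0·4.5 + 0.5·11·4.5² = 111 m

Phase 2 (coasting upward): v₀ = 49.5 m/s, a = -10 m/s².
v = v₀ + at → t = (0 − 49.5) / -10 = 4.95 s
v² = v₀² + 2aΔx → Δx = (0² − 49.5²)/(2·-10) = 123 m

Phase 3 (free fall): v₀ = 0 m/s, a = -10 m/s².
Falls 234 m from rest: t = √(2·234/10) = 6.84 s; v = g·t = 68.4 m/s.
Total time = 4.50 + 4.95 + 6.84 = 16.3 s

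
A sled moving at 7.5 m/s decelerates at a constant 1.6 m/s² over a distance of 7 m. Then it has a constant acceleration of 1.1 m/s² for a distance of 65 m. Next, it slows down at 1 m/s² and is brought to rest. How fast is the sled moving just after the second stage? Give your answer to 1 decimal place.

13.3 m/s

Phase 1 (decelerating): v₀ = 7.50 m/s, a = -1.6 m/s².
v² = v₀² + 2aΔx = 7.50² + 2·-1.6·7 = 33.8 → v = 5.82 m/s
t = (v − v₀)/a = (5.82 − 7.50)/-1.6 = 1.05 s

Phase 2 (accelerating): v₀ = 5.82 m/s, a = 1.1 m/s².
v² = v₀² + 2aΔx = 5.82² + 2·1.1·65 = 177 → v = 13.3 m/s
t = (v − v₀)/a = (13.3 − 5.82)/1.1 = 6.80 s
Speed at end of phase 2 = 13.3 m/s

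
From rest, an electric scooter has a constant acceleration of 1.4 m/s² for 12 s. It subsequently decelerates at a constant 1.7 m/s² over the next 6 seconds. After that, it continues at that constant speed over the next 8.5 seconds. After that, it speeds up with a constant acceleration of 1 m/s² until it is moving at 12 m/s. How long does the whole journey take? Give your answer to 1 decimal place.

31.9 s

Phase 1 (accelerating): v₀ = 0 m/s, a = 1.4 m/s².
v = v₀ + at = 0 + (1.4)(12) = 16.8 m/s
Δx = v₀t + ½at² = 0·12 + 0.5·1.4·12² = 101 m

Phase 2 (decelerating): v₀ = 16.8 m/s, a = -1.7 m/s².
v = v₀ + at = 16.8 + (-1.7)(6) = 6.60 m/s
Δx = v₀t + ½at² = 16.8·6 + 0.5·-1.7·6² = 70.2 m

Phase 3 (constant speed): v₀ = 6.60 m/s, a = 0 m/s².
v = v₀ + at = 6.60 + (0)(8.5) = 6.60 m/s
Δx = v₀t + ½at² = 6.60·8.5 + 0.5·0·8.5² = 56.1 m

Phase 4 (accelerating): v₀ = 6.60 m/s, a = 1 m/s².
v = v₀ + at → t = (12 − 6.60) / 1 = 5.40 s
v² = v₀² + 2aΔx → Δx = (12² − 6.60²)/(2·1) = 50.2 m
Total time = 12.0 + 6.00 + 8.50 + 5.40 = 31.9 s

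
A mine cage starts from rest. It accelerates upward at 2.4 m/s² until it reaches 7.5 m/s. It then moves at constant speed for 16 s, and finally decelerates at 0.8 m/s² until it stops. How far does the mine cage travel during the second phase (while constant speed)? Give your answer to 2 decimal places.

Phase 1 (accelerating): v₀ = 0 m/s, a = 2.4 m/s².
v = v₀ + at → t = (7.5 − 0) / 2.4 = 3.12 s
v² = v₀² + 2aΔx → Δx = (7.5² − 0²)/(2·2.4) = 11.7 m

Phase 2 (constant speed): v₀ = 7.50 m/s, a = 0 m/s².
v = v₀ + at = 7.50 + (0)(16) = 7.50 m/s
Δx = v₀t + ½at² = 7.50·16 + 0.5·0·16² = 120 m
Distance in phase 2 = 120 m

120.00 m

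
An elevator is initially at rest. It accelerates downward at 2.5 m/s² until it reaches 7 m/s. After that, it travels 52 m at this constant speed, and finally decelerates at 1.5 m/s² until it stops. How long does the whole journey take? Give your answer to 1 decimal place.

Phase 1 (accelerating): v₀ = 0 m/s, a = 2.5 m/s².
v = v₀ + at → t = (7 − 0) / 2.5 = 2.80 s
v² = v₀² + 2aΔx → Δx = (7² − 0²)/(2·2.5) = 9.80 m

Phase 2 (constant speed): v₀ = 7.00 m/s, a = 0 m/s².
Constant speed: t = d/v = 52/7.00 = 7.43 s

Phase 3 (decelerating): v₀ = 7.00 m/s, a = -1.5 m/s².
v = v₀ + at → t = (0 − 7.00) / -1.5 = 4.67 s
v² = v₀² + 2aΔx → Δx = (0² − 7.00²)/(2·-1.5) = 16.3 m
Total time = 2.80 + 7.43 + 4.67 = 14.9 s

14.9 s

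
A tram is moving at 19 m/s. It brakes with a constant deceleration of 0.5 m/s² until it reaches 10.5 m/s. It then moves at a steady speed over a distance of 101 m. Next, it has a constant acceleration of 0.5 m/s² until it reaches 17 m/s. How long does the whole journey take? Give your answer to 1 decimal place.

39.6 s

Phase 1 (decelerating): v₀ = 19.0 m/s, a = -0.5 m/s².
v = v₀ + at → t = (10.5 − 19.0) / -0.5 = 17.0 s
v² = v₀² + 2aΔx → Δx = (10.5² − 19.0²)/(2·-0.5) = 251 m

Phase 2 (constant speed): v₀ = 10.5 m/s, a = 0 m/s².
Constant speed: t = d/v = 101/10.5 = 9.62 s

Phase 3 (accelerating): v₀ = 10.5 m/s, a = 0.5 m/s².
v = v₀ + at → t = (17 − 10.5) / 0.5 = 13.0 s
v² = v₀² + 2aΔx → Δx = (17² − 10.5²)/(2·0.5) = 179 m
Total time = 17.0 + 9.62 + 13.0 = 39.6 s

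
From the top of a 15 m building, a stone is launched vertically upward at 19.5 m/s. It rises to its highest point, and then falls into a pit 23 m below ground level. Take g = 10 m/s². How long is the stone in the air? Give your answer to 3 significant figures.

5.33 s

Phase 1 (rising): v₀ = 19.5 m/s, a = -10 m/s².
v = v₀ + at → t = (0 − 19.5) / -10 = 1.95 s
v² = v₀² + 2aΔx → Δx = (0² − 19.5²)/(2·-10) = 19.0 m

Phase 2 (falling): v₀ = 0 m/s, a = -10 m/s².
Falls 57.0 m from rest: t = √(2·57.0/10) = 3.38 s; v = g·t = 33.8 m/s.
Total time = 1.95 + 3.38 = 5.33 s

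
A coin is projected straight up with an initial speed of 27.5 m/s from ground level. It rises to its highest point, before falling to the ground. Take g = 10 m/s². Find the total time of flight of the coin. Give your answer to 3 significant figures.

5.50 s

Phase 1 (rising): v₀ = 27.5 m/s, a = -10 m/s².
v = v₀ + at → t = (0 − 27.5) / -10 = 2.75 s
v² = v₀² + 2aΔx → Δx = (0² − 27.5²)/(2·-10) = 37.8 m

Phase 2 (falling): v₀ = 0 m/s, a = -10 m/s².
Falls 37.8 m from rest: t = √(2·37.8/10) = 2.75 s; v = g·t = 27.5 m/s.
Total time = 2.75 + 2.75 = 5.50 s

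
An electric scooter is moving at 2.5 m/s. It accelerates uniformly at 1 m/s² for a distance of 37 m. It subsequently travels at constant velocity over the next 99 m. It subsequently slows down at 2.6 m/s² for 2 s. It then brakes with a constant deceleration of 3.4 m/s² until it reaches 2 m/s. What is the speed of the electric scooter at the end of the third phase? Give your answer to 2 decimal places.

Phase 1 (accelerating): v₀ = 2.50 m/s, a = 1 m/s².
v² = v₀² + 2aΔx = 2.50² + 2·1·37 = 80.2 → v = 8.96 m/s
t = (v − v₀)/a = (8.96 − 2.50)/1 = 6.46 s

Phase 2 (constant speed): v₀ = 8.96 m/s, a = 0 m/s².
Constant speed: t = d/v = 99/8.96 = 11.1 s

Phase 3 (decelerating): v₀ = 8.96 m/s, a = -2.6 m/s².
v = v₀ + at = 8.96 + (-2.6)(2) = 3.76 m/s
Δx = v₀t + ½at² = 8.96·2 + 0.5·-2.6·2² = 12.7 m
Speed at end of phase 3 = 3.76 m/s

3.76 m/s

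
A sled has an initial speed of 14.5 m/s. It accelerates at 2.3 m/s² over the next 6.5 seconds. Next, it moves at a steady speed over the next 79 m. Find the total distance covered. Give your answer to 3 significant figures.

222 m

Phase 1 (accelerating): v₀ = 14.5 m/s, a = 2.3 m/s².
v = v₀ + at = 14.5 + (2.3)(6.5) = 29.4 m/s
Δx = v₀t + ½at² = 14.5·6.5 + 0.5·2.3·6.5² = 143 m

Phase 2 (constant speed): v₀ = 29.4 m/s, a = 0 m/s².
Constant speed: t = d/v = 79/29.4 = 2.68 s
Total distance = 143 + 79.0 = 222 m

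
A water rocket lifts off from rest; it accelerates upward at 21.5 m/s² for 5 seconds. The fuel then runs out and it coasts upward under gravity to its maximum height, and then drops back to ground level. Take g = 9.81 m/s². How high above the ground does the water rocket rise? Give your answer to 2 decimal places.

857.75 m

Phase 1 (powered ascent): v₀ = 0 m/s, a = 21.5 m/s².
v = v₀ + at = 0 + (21.5)(5) = 108 m/s
Δx = v₀t + ½at² = 0·5 + 0.5·21.5·5² = 269 m

Phase 2 (coasting upward): v₀ = 108 m/s, a = -9.81 m/s².
v = v₀ + at → t = (0 − 108) / -9.81 = 11.0 s
v² = v₀² + 2aΔx → Δx = (0² − 108²)/(2·-9.81) = 589 m
Maximum height = 269 + 589 = 858 m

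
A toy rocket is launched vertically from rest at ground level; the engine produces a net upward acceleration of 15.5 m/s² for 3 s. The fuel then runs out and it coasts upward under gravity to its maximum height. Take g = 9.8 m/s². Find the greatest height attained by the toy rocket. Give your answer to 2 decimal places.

180.07 m

Phase 1 (powered ascent): v₀ = 0 m/s, a = 15.5 m/s².
v = v₀ + at = 0 + (15.5)(3) = 46.5 m/s
Δx = v₀t + ½at² = 0·3 + 0.5·15.5·3² = 69.8 m

Phase 2 (coasting upward): v₀ = 46.5 m/s, a = -9.8 m/s².
v = v₀ + at → t = (0 − 46.5) / -9.8 = 4.74 s
v² = v₀² + 2aΔx → Δx = (0² − 46.5²)/(2·-9.8) = 110 m
Maximum height = 69.8 + 110 = 180 m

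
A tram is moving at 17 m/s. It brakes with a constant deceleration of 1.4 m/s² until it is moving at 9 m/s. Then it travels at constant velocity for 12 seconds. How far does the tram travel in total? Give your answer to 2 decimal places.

Phase 1 (decelerating): v₀ = 17.0 m/s, a = -1.4 m/s².
v = v₀ + at → t = (9 − 17.0) / -1.4 = 5.71 s
v² = v₀² + 2aΔx → Δx = (9² − 17.0²)/(2·-1.4) = 74.3 m

Phase 2 (constant speed): v₀ = 9.00 m/s, a = 0 m/s².
v = v₀ + at = 9.00 + (0)(12) = 9.00 m/s
Δx = v₀t + ½at² = 9.00·12 + 0.5·0·12² = 108 m
Total distance = 74.3 + 108 = 182 m

182.29 m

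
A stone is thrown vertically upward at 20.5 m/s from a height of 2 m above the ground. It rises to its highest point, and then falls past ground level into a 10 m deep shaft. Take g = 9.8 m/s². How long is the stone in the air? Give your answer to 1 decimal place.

4.7 s

Phase 1 (rising): v₀ = 20.5 m/s, a = -9.8 m/s².
v = v₀ + at → t = (0 − 20.5) / -9.8 = 2.09 s
v² = v₀² + 2aΔx → Δx = (0² − 20.5²)/(2·-9.8) = 21.4 m

Phase 2 (falling): v₀ = 0 m/s, a = -9.8 m/s².
Falls 33.4 m from rest: t = √(2·33.4/9.8) = 2.61 s; v = g·t = 25.6 m/s.
Total time = 2.09 + 2.61 = 4.70 s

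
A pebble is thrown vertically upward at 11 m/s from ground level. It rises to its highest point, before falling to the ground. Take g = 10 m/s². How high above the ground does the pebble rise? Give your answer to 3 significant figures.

6.05 m

Phase 1 (rising): v₀ = 11.0 m/s, a = -10 m/s².
v = v₀ + at → t = (0 − 11.0) / -10 = 1.10 s
v² = v₀² + 2aΔx → Δx = (0² − 11.0²)/(2·-10) = 6.05 m
Maximum height = 6.05 m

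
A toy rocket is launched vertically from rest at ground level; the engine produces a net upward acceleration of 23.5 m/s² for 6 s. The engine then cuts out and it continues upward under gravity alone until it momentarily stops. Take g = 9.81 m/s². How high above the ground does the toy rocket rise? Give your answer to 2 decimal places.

1436.30 m

Phase 1 (powered ascent): v₀ = 0 m/s, a = 23.5 m/s².
v = v₀ + at = 0 + (23.5)(6) = 141 m/s
Δx = v₀t + ½at² = 0·6 + 0.5·23.5·6² = 423 m

Phase 2 (coasting upward): v₀ = 141 m/s, a = -9.81 m/s².
v = v₀ + at → t = (0 − 141) / -9.81 = 14.4 s
v² = v₀² + 2aΔx → Δx = (0² − 141²)/(2·-9.81) = 1010 m
Maximum height = 423 + 1010 = 1440 m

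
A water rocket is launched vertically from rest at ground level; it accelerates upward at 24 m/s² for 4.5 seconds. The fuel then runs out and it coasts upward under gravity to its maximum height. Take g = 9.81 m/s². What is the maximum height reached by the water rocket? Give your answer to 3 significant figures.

837 m

Phase 1 (powered ascent): v₀ = 0 m/s, a = 24 m/s².
v = v₀ + at = 0 + (24)(4.5) = 108 m/s
Δx = v₀t + ½at² = 0·4.5 + 0.5·24·4.5² = 243 m

Phase 2 (coasting upward): v₀ = 108 m/s, a = -9.81 m/s².
v = v₀ + at → t = (0 − 108) / -9.81 = 11.0 s
v² = v₀² + 2aΔx → Δx = (0² − 108²)/(2·-9.81) = 594 m
Maximum height = 243 + 594 = 837 m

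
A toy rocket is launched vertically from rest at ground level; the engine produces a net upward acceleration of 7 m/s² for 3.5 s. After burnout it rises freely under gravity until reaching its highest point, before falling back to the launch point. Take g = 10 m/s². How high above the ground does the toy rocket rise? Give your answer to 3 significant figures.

72.9 m

Phase 1 (powered ascent): v₀ = 0 m/s, a = 7 m/s².
v = v₀ + at = 0 + (7)(3.5) = 24.5 m/s
Δx = v₀t + ½at² = 0·3.5 + 0.5·7·3.5² = 42.9 m

Phase 2 (coasting upward): v₀ = 24.5 m/s, a = -10 m/s².
v = v₀ + at → t = (0 − 24.5) / -10 = 2.45 s
v² = v₀² + 2aΔx → Δx = (0² − 24.5²)/(2·-10) = 30.0 m
Maximum height = 42.9 + 30.0 = 72.9 m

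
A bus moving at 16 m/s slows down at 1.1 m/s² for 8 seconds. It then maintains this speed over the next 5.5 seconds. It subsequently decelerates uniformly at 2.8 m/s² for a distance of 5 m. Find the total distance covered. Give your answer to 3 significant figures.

137 m

Phase 1 (decelerating): v₀ = 16.0 m/s, a = -1.1 m/s².
v = v₀ + at = 16.0 + (-1.1)(8) = 7.20 m/s
Δx = v₀t + ½at² = 16.0·8 + 0.5·-1.1·8² = 92.8 m

Phase 2 (constant speed): v₀ = 7.20 m/s, a = 0 m/s².
v = v₀ + at = 7.20 + (0)(5.5) = 7.20 m/s
Δx = v₀t + ½at² = 7.20·5.5 + 0.5·0·5.5² = 39.6 m

Phase 3 (decelerating): v₀ = 7.20 m/s, a = -2.8 m/s².
v² = v₀² + 2aΔx = 7.20² + 2·-2.8·5 = 23.8 → v = 4.88 m/s
t = (v − v₀)/a = (4.88 − 7.20)/-2.8 = 0.828 s
Total distance = 92.8 + 39.6 + 5.00 = 137 m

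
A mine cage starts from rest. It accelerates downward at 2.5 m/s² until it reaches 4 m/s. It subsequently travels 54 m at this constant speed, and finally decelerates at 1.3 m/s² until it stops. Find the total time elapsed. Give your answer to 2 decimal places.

Phase 1 (accelerating): v₀ = 0 m/s, a = 2.5 m/s².
v = v₀ + at → t = (4 − 0) / 2.5 = 1.60 s
v² = v₀² + 2aΔx → Δx = (4² − 0²)/(2·2.5) = 3.20 m

Phase 2 (constant speed): v₀ = 4.00 m/s, a = 0 m/s².
Constant speed: t = d/v = 54/4.00 = 13.5 s

Phase 3 (decelerating): v₀ = 4.00 m/s, a = -1.3 m/s².
v = v₀ + at → t = (0 − 4.00) / -1.3 = 3.08 s
v² = v₀² + 2aΔx → Δx = (0² − 4.00²)/(2·-1.3) = 6.15 m
Total time = 1.60 + 13.5 + 3.08 = 18.2 s

18.18 s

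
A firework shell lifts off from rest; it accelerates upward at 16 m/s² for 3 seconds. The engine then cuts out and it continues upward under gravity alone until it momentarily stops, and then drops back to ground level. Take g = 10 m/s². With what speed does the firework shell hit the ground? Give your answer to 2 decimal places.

61.19 m/s

Phase 1 (powered ascent): v₀ = 0 m/s, a = 16 m/s².
v = v₀ + at = 0 + (16)(3) = 48.0 m/s
Δx = v₀t + ½at² = 0·3 + 0.5·16·3² = 72.0 m

Phase 2 (coasting upward): v₀ = 48.0 m/s, a = -10 m/s².
v = v₀ + at → t = (0 − 48.0) / -10 = 4.80 s
v² = v₀² + 2aΔx → Δx = (0² − 48.0²)/(2·-10) = 115 m

Phase 3 (free fall): v₀ = 0 m/s, a = -10 m/s².
Falls 187 m from rest: t = √(2·187/10) = 6.12 s; v = g·t = 61.2 m/s.
Impact speed = 61.2 m/s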